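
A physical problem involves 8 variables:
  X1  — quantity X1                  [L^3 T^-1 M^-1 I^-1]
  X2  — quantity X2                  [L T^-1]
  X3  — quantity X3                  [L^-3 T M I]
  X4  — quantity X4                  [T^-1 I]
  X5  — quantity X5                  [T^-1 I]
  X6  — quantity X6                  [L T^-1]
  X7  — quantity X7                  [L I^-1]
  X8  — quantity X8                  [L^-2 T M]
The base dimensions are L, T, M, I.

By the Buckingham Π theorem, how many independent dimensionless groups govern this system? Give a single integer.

5

Write exponents as rows L,T,M,I / cols X1,X2,X3,X4,X5,X6,X7,X8:
  L: [ 3  1 -3  0  0  1  1 -2]
  T: [-1 -1  1 -1 -1 -1  0  1]
  M: [-1  0  1  0  0  0  0  1]
  I: [-1  0  1  1  1  0 -1  0]
Echelon form has 3 nonzero rows (pivots: X1,X2,X4)
Π count = n − r = 8 − 3 = 5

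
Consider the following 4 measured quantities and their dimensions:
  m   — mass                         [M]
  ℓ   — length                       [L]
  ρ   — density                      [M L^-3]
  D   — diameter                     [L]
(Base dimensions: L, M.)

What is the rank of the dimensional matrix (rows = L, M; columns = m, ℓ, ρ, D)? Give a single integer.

2

Exponent matrix [L,M] × [m,ℓ,ρ,D]:
  L: [ 0  1 -3  1]
  M: [ 1  0  1  0]
Echelon form has 2 nonzero rows (pivots: m,ℓ)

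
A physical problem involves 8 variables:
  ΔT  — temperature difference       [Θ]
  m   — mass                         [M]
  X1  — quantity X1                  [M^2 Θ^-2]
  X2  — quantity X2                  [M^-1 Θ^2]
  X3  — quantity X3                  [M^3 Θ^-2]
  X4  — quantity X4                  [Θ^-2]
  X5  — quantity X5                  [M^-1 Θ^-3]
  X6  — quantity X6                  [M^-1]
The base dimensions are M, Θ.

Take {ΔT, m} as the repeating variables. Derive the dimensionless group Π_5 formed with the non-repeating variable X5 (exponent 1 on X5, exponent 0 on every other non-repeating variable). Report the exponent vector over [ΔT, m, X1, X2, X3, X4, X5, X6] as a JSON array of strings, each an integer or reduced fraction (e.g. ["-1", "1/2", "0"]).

["3", "1", "0", "0", "0", "0", "1", "0"]

Dimensional matrix (M×Θ by ΔT×m×X1×X2×X3×X4×X5×X6):
  M: [ 0  1  2 -1  3  0 -1 -1]
  Θ: [ 1  0 -2  2 -2 -2 -3  0]
Row reduction gives pivot columns ΔT,m; rank = 2
Repeat: ΔT,m; free: X1,X2,X3,X4,X5,X6
RREF:
  r0: [   1    0   -2    2   -2   -2   -3    0]
  r1: [   0    1    2   -1    3    0   -1   -1]
Fix exponent of X5 at 1, X1 at 0, X2 at 0, X3 at 0, X4 at 0, X6 at 0; solve each RREF row for its pivot's exponent:
  r0: exp(ΔT) + (-3)·1 = 0 ⇒ exp(ΔT) = 3
  r1: exp(m) + (-1)·1 = 0 ⇒ exp(m) = 1
Π_5 = ΔT^3 · m · X5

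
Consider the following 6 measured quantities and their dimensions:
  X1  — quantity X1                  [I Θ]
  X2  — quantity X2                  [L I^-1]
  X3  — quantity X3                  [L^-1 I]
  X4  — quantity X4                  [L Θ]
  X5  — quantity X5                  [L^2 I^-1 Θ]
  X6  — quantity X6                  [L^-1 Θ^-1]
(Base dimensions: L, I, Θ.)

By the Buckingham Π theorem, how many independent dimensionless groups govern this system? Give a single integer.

4

Dimensional matrix (L×I×Θ by X1×X2×X3×X4×X5×X6):
  L: [ 0  1 -1  1  2 -1]
  I: [ 1 -1  1  0 -1  0]
  Θ: [ 1  0  0  1  1 -1]
Row reduction gives pivot columns X1,X2; rank = 2
Π count = n − r = 6 − 2 = 4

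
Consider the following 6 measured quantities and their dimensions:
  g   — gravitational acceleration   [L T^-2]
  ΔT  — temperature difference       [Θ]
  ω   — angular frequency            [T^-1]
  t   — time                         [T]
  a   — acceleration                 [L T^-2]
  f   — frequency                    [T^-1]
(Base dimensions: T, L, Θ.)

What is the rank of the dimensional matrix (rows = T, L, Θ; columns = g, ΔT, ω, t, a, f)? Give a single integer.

Write exponents as rows T,L,Θ / cols g,ΔT,ω,t,a,f:
  T: [-2  0 -1  1 -2 -1]
  L: [ 1  0  0  0  1  0]
  Θ: [ 0  1  0  0  0  0]
RREF → pivots at {g,ΔT,ω} ⇒ r = 3

3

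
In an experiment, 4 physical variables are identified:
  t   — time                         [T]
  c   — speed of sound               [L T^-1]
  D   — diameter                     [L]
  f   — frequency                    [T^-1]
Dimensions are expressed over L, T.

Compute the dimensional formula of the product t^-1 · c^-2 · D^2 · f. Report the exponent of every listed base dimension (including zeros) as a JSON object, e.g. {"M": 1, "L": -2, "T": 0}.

{"L": 0, "T": 0}

Exponent matrix [L,T] × [t,c,D,f]:
  L: [ 0  1  1  0]
  T: [ 1 -1  0 -1]
  [L]: (-1)·0+(-2)·1+(2)·1+(1)·0 = 0
  [T]: (-1)·1+(-2)·-1+(2)·0+(1)·-1 = 0
⇒ 1 (dimensionless)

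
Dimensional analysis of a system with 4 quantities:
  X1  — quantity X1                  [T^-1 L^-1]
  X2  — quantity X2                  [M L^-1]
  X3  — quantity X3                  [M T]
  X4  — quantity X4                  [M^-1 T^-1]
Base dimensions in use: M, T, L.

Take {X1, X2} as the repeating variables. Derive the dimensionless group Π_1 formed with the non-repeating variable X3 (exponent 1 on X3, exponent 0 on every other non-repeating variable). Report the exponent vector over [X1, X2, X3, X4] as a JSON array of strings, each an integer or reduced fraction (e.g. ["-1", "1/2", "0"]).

["1", "-1", "1", "0"]

Write exponents as rows M,T,L / cols X1,X2,X3,X4:
  M: [ 0  1  1 -1]
  T: [-1  0  1 -1]
  L: [-1 -1  0  0]
Echelon form has 2 nonzero rows (pivots: X1,X2)
Repeat: X1,X2; free: X3,X4
RREF:
  r0: [   1    0   -1    1]
  r1: [   0    1    1   -1]
  r2: [   0    0    0    0]
Fix exponent of X3 at 1, X4 at 0; solve each RREF row for its pivot's exponent:
  r0: exp(X1) + (-1)·1 = 0 ⇒ exp(X1) = 1
  r1: exp(X2) + (1)·1 = 0 ⇒ exp(X2) = -1
Π_1 = X1 · X2^-1 · X3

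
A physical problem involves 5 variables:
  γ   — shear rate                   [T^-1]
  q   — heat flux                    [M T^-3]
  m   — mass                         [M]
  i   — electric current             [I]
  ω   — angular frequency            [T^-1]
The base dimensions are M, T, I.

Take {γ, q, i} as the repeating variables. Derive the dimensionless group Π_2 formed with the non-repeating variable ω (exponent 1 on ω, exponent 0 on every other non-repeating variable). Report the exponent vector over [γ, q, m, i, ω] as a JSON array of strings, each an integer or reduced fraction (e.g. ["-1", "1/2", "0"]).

Dimensional matrix (M×T×I by γ×q×m×i×ω):
  M: [ 0  1  1  0  0]
  T: [-1 -3  0  0 -1]
  I: [ 0  0  0  1  0]
RREF → pivots at {γ,q,i} ⇒ r = 3
Repeat: γ,q,i; free: m,ω
RREF:
  r0: [   1    0   -3    0    1]
  r1: [   0    1    1    0    0]
  r2: [   0    0    0    1    0]
Fix exponent of ω at 1, m at 0; solve each RREF row for its pivot's exponent:
  r0: exp(γ) + (1)·1 = 0 ⇒ exp(γ) = -1
  r1: exp(q) + (0)·1 = 0 ⇒ exp(q) = 0
  r2: exp(i) + (0)·1 = 0 ⇒ exp(i) = 0
Π_2 = γ^-1 · ω

["-1", "0", "0", "0", "1"]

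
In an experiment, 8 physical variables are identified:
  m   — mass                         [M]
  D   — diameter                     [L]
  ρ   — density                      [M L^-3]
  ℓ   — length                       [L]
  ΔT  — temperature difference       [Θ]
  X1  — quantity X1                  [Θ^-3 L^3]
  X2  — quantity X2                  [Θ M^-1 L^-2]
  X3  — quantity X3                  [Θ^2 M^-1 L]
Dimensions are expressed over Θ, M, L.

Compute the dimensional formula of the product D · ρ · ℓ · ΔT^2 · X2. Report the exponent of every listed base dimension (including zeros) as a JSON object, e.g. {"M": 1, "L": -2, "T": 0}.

Exponent matrix [Θ,M,L] × [m,D,ρ,ℓ,ΔT,X1,X2,X3]:
  Θ: [ 0  0  0  0  1 -3  1  2]
  M: [ 1  0  1  0  0  0 -1 -1]
  L: [ 0  1 -3  1  0  3 -2  1]
  [Θ]: (1)·0+(1)·0+(1)·0+(2)·1+(1)·1 = 3
  [M]: (1)·0+(1)·1+(1)·0+(2)·0+(1)·-1 = 0
  [L]: (1)·1+(1)·-3+(1)·1+(2)·0+(1)·-2 = -3
⇒ Θ^3 L^-3

{"Θ": 3, "M": 0, "L": -3}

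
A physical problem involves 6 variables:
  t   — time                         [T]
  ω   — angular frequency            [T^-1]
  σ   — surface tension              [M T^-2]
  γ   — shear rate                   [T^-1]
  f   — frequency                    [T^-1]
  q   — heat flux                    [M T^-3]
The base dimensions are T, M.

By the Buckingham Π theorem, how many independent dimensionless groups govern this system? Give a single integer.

4

Exponent matrix [T,M] × [t,ω,σ,γ,f,q]:
  T: [ 1 -1 -2 -1 -1 -3]
  M: [ 0  0  1  0  0  1]
Echelon form has 2 nonzero rows (pivots: t,σ)
n=6, r=2 ⇒ 4 dimensionless groups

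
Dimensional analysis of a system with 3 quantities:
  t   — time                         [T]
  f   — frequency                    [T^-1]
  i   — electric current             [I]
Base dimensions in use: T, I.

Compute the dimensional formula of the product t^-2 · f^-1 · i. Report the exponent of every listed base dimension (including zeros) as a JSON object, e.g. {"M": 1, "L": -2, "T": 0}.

{"T": -1, "I": 1}

Exponent matrix [T,I] × [t,f,i]:
  T: [ 1 -1  0]
  I: [ 0  0  1]
  [T]: (-2)·1+(-1)·-1+(1)·0 = -1
  [I]: (-2)·0+(-1)·0+(1)·1 = 1
⇒ T^-1 I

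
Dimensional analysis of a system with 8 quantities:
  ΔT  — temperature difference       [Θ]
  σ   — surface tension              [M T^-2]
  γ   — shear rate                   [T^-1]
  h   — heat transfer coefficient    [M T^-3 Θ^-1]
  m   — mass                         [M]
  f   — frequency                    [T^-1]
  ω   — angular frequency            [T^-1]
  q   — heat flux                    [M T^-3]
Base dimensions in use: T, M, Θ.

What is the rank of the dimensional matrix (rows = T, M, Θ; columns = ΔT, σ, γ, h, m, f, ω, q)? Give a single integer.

3

Exponent matrix [T,M,Θ] × [ΔT,σ,γ,h,m,f,ω,q]:
  T: [ 0 -2 -1 -3  0 -1 -1 -3]
  M: [ 0  1  0  1  1  0  0  1]
  Θ: [ 1  0  0 -1  0  0  0  0]
Row reduction gives pivot columns ΔT,σ,γ; rank = 3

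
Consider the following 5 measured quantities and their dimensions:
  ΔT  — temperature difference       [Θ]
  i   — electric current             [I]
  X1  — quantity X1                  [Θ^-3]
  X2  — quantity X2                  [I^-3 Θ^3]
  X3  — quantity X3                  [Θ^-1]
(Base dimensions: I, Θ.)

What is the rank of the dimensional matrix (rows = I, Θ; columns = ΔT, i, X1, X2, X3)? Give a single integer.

Exponent matrix [I,Θ] × [ΔT,i,X1,X2,X3]:
  I: [ 0  1  0 -3  0]
  Θ: [ 1  0 -3  3 -1]
Row reduction gives pivot columns ΔT,i; rank = 2

2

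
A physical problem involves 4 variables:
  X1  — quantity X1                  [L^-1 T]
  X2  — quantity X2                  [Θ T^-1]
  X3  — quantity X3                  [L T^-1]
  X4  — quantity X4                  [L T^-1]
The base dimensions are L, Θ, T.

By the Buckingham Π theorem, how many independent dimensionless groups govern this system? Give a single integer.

Dimensional matrix (L×Θ×T by X1×X2×X3×X4):
  L: [-1  0  1  1]
  Θ: [ 0  1  0  0]
  T: [ 1 -1 -1 -1]
RREF → pivots at {X1,X2} ⇒ r = 2
Π count = n − r = 4 − 2 = 2

2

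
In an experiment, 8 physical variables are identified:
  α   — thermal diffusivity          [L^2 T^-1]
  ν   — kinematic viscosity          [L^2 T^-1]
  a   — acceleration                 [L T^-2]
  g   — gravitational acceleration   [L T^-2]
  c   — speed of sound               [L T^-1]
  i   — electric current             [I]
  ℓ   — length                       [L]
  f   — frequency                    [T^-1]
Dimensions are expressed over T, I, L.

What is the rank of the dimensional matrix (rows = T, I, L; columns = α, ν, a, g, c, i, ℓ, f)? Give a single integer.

Write exponents as rows T,I,L / cols α,ν,a,g,c,i,ℓ,f:
  T: [-1 -1 -2 -2 -1  0  0 -1]
  I: [ 0  0  0  0  0  1  0  0]
  L: [ 2  2  1  1  1  0  1  0]
Echelon form has 3 nonzero rows (pivots: α,a,i)

3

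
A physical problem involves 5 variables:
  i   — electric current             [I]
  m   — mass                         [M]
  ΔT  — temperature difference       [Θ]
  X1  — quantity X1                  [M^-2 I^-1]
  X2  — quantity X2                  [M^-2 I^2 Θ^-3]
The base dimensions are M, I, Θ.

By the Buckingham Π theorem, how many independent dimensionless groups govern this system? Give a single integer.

2

Write exponents as rows M,I,Θ / cols i,m,ΔT,X1,X2:
  M: [ 0  1  0 -2 -2]
  I: [ 1  0  0 -1  2]
  Θ: [ 0  0  1  0 -3]
Row reduction gives pivot columns i,m,ΔT; rank = 3
Π count = n − r = 5 − 3 = 2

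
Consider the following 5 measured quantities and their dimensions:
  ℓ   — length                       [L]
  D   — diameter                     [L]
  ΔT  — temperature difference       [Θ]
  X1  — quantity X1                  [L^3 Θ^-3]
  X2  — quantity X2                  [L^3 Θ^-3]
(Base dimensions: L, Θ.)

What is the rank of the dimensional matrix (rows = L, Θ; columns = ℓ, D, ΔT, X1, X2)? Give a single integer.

2

Write exponents as rows L,Θ / cols ℓ,D,ΔT,X1,X2:
  L: [ 1  1  0  3  3]
  Θ: [ 0  0  1 -3 -3]
Row reduction gives pivot columns ℓ,ΔT; rank = 2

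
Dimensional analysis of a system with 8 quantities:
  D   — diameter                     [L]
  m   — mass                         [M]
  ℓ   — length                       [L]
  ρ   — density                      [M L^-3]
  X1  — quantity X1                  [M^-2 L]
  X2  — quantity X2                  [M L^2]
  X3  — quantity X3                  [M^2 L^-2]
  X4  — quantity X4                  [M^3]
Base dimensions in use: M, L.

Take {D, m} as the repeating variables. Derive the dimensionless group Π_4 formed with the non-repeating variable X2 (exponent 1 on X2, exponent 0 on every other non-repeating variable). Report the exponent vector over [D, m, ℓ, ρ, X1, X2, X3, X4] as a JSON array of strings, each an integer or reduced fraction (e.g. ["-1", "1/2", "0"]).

Exponent matrix [M,L] × [D,m,ℓ,ρ,X1,X2,X3,X4]:
  M: [ 0  1  0  1 -2  1  2  3]
  L: [ 1  0  1 -3  1  2 -2  0]
RREF → pivots at {D,m} ⇒ r = 2
Repeat: D,m; free: ℓ,ρ,X1,X2,X3,X4
RREF:
  r0: [   1    0    1   -3    1    2   -2    0]
  r1: [   0    1    0    1   -2    1    2    3]
Fix exponent of X2 at 1, ℓ at 0, ρ at 0, X1 at 0, X3 at 0, X4 at 0; solve each RREF row for its pivot's exponent:
  r0: exp(D) + (2)·1 = 0 ⇒ exp(D) = -2
  r1: exp(m) + (1)·1 = 0 ⇒ exp(m) = -1
Π_4 = D^-2 · m^-1 · X2

["-2", "-1", "0", "0", "0", "1", "0", "0"]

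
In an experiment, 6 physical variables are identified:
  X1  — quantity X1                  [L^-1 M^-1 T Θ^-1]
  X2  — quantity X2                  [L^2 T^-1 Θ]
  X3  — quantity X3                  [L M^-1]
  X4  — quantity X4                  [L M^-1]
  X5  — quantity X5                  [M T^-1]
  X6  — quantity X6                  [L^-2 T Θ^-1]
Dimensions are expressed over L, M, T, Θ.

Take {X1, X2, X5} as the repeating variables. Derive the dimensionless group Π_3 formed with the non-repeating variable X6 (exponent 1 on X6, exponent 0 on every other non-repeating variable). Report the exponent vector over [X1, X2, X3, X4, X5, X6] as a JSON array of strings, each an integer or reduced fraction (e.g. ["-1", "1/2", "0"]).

Exponent matrix [L,M,T,Θ] × [X1,X2,X3,X4,X5,X6]:
  L: [-1  2  1  1  0 -2]
  M: [-1  0 -1 -1  1  0]
  T: [ 1 -1  0  0 -1  1]
  Θ: [-1  1  0  0  0 -1]
RREF → pivots at {X1,X2,X5} ⇒ r = 3
Repeat: X1,X2,X5; free: X3,X4,X6
RREF:
  r0: [   1    0    1    1    0    0]
  r1: [   0    1    1    1    0   -1]
  r2: [   0    0    0    0    1    0]
  r3: [   0    0    0    0    0    0]
Fix exponent of X6 at 1, X3 at 0, X4 at 0; solve each RREF row for its pivot's exponent:
  r0: exp(X1) + (0)·1 = 0 ⇒ exp(X1) = 0
  r1: exp(X2) + (-1)·1 = 0 ⇒ exp(X2) = 1
  r2: exp(X5) + (0)·1 = 0 ⇒ exp(X5) = 0
Π_3 = X2 · X6

["0", "1", "0", "0", "0", "1"]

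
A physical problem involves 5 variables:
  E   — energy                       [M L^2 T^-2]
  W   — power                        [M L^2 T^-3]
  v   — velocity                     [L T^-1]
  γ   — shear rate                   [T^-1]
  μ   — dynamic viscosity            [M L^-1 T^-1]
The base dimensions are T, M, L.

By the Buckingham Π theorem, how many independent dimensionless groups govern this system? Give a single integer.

Exponent matrix [T,M,L] × [E,W,v,γ,μ]:
  T: [-2 -3 -1 -1 -1]
  M: [ 1  1  0  0  1]
  L: [ 2  2  1  0 -1]
Row reduction gives pivot columns E,W,v; rank = 3
Π count = n − r = 5 − 3 = 2

2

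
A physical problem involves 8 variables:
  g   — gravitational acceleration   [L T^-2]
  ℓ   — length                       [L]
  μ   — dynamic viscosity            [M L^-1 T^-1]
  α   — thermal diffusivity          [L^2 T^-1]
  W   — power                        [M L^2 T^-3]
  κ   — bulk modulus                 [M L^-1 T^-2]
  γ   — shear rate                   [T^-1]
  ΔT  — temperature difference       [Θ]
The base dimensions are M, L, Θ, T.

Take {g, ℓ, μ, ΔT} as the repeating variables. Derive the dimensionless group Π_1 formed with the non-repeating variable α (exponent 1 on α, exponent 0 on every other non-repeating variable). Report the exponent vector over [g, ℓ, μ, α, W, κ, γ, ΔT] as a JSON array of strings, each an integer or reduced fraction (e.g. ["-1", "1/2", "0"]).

Write exponents as rows M,L,Θ,T / cols g,ℓ,μ,α,W,κ,γ,ΔT:
  M: [ 0  0  1  0  1  1  0  0]
  L: [ 1  1 -1  2  2 -1  0  0]
  Θ: [ 0  0  0  0  0  0  0  1]
  T: [-2  0 -1 -1 -3 -2 -1  0]
RREF → pivots at {g,ℓ,μ,ΔT} ⇒ r = 4
Pivot set = {g,ℓ,μ,ΔT}, free = {α,W,κ,γ}
RREF:
  r0: [   1    0    0  1/2    1  1/2  1/2    0]
  r1: [   0    1    0  3/2    2 -1/2 -1/2    0]
  r2: [   0    0    1    0    1    1    0    0]
  r3: [   0    0    0    0    0    0    0    1]
Fix exponent of α at 1, W at 0, κ at 0, γ at 0; solve each RREF row for its pivot's exponent:
  r0: exp(g) + (1/2)·1 = 0 ⇒ exp(g) = -1/2
  r1: exp(ℓ) + (3/2)·1 = 0 ⇒ exp(ℓ) = -3/2
  r2: exp(μ) + (0)·1 = 0 ⇒ exp(μ) = 0
  r3: exp(ΔT) + (0)·1 = 0 ⇒ exp(ΔT) = 0
Π_1 = g^(-1/2) · ℓ^(-3/2) · α

["-1/2", "-3/2", "0", "1", "0", "0", "0", "0"]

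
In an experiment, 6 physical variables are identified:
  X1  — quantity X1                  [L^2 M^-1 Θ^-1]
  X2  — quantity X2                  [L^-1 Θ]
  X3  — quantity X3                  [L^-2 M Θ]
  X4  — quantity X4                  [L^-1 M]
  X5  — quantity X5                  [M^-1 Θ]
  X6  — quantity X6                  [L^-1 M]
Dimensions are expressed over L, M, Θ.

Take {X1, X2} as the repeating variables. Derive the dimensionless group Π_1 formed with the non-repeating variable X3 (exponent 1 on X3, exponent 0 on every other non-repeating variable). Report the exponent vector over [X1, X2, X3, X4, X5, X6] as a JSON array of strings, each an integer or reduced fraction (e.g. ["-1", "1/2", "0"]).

Write exponents as rows L,M,Θ / cols X1,X2,X3,X4,X5,X6:
  L: [ 2 -1 -2 -1  0 -1]
  M: [-1  0  1  1 -1  1]
  Θ: [-1  1  1  0  1  0]
Row reduction gives pivot columns X1,X2; rank = 2
Pivot set = {X1,X2}, free = {X3,X4,X5,X6}
RREF:
  r0: [   1    0   -1   -1    1   -1]
  r1: [   0    1    0   -1    2   -1]
  r2: [   0    0    0    0    0    0]
Fix exponent of X3 at 1, X4 at 0, X5 at 0, X6 at 0; solve each RREF row for its pivot's exponent:
  r0: exp(X1) + (-1)·1 = 0 ⇒ exp(X1) = 1
  r1: exp(X2) + (0)·1 = 0 ⇒ exp(X2) = 0
Π_1 = X1 · X3

["1", "0", "1", "0", "0", "0"]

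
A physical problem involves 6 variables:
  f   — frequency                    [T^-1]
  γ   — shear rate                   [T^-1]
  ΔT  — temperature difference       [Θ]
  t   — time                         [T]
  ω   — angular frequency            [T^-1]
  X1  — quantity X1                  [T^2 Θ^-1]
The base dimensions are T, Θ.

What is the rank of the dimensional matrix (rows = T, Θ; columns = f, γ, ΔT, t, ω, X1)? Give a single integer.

2

Exponent matrix [T,Θ] × [f,γ,ΔT,t,ω,X1]:
  T: [-1 -1  0  1 -1  2]
  Θ: [ 0  0  1  0  0 -1]
RREF → pivots at {f,ΔT} ⇒ r = 2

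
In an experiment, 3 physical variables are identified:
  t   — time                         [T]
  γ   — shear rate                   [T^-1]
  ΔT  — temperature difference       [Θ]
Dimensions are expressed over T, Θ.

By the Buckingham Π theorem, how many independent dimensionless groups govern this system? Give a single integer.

Exponent matrix [T,Θ] × [t,γ,ΔT]:
  T: [ 1 -1  0]
  Θ: [ 0  0  1]
Echelon form has 2 nonzero rows (pivots: t,ΔT)
n=3, r=2 ⇒ 1 dimensionless group

1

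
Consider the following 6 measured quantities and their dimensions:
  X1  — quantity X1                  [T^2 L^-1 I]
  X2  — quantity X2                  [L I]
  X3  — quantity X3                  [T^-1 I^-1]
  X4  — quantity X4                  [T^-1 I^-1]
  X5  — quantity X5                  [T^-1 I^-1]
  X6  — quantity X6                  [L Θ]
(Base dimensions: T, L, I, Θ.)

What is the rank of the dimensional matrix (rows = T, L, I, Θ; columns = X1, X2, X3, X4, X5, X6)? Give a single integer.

Exponent matrix [T,L,I,Θ] × [X1,X2,X3,X4,X5,X6]:
  T: [ 2  0 -1 -1 -1  0]
  L: [-1  1  0  0  0  1]
  I: [ 1  1 -1 -1 -1  0]
  Θ: [ 0  0  0  0  0  1]
Row reduction gives pivot columns X1,X2,X6; rank = 3

3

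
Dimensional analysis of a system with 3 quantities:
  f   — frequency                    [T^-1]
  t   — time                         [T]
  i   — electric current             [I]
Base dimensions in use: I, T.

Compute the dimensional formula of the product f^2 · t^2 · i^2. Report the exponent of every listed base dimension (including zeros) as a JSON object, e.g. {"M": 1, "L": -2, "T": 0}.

Exponent matrix [I,T] × [f,t,i]:
  I: [ 0  0  1]
  T: [-1  1  0]
  [I]: (2)·0+(2)·0+(2)·1 = 2
  [T]: (2)·-1+(2)·1+(2)·0 = 0
⇒ I^2

{"I": 2, "T": 0}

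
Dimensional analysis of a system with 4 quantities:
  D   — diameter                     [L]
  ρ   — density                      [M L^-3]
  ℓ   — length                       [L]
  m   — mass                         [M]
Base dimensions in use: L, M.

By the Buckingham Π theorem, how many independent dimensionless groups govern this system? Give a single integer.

Dimensional matrix (L×M by D×ρ×ℓ×m):
  L: [ 1 -3  1  0]
  M: [ 0  1  0  1]
RREF → pivots at {D,ρ} ⇒ r = 2
Π count = n − r = 4 − 2 = 2

2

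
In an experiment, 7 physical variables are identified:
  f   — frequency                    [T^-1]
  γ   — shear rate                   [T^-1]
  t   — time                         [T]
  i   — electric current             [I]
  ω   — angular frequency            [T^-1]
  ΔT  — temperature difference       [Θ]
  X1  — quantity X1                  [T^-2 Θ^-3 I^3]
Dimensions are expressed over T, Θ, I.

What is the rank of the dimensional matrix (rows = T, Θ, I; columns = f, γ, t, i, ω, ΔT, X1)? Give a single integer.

3

Write exponents as rows T,Θ,I / cols f,γ,t,i,ω,ΔT,X1:
  T: [-1 -1  1  0 -1  0 -2]
  Θ: [ 0  0  0  0  0  1 -3]
  I: [ 0  0  0  1  0  0  3]
Echelon form has 3 nonzero rows (pivots: f,i,ΔT)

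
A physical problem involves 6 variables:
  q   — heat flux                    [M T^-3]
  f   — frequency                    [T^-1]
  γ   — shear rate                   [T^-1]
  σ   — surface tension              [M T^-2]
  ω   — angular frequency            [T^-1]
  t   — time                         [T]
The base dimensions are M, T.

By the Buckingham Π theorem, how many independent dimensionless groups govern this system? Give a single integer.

4

Write exponents as rows M,T / cols q,f,γ,σ,ω,t:
  M: [ 1  0  0  1  0  0]
  T: [-3 -1 -1 -2 -1  1]
Echelon form has 2 nonzero rows (pivots: q,f)
n=6, r=2 ⇒ 4 dimensionless groups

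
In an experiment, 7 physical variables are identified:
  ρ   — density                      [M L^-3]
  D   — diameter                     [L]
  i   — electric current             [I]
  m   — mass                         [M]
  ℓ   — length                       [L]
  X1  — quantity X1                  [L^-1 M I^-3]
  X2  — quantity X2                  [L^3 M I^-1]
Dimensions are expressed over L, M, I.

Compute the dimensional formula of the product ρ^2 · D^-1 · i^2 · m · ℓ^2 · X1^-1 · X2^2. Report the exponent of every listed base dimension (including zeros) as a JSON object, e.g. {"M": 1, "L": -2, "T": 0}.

{"L": 2, "M": 4, "I": 3}

Write exponents as rows L,M,I / cols ρ,D,i,m,ℓ,X1,X2:
  L: [-3  1  0  0  1 -1  3]
  M: [ 1  0  0  1  0  1  1]
  I: [ 0  0  1  0  0 -3 -1]
  [L]: (2)·-3+(-1)·1+(2)·0+(1)·0+(2)·1+(-1)·-1+(2)·3 = 2
  [M]: (2)·1+(-1)·0+(2)·0+(1)·1+(2)·0+(-1)·1+(2)·1 = 4
  [I]: (2)·0+(-1)·0+(2)·1+(1)·0+(2)·0+(-1)·-3+(2)·-1 = 3
⇒ L^2 M^4 I^3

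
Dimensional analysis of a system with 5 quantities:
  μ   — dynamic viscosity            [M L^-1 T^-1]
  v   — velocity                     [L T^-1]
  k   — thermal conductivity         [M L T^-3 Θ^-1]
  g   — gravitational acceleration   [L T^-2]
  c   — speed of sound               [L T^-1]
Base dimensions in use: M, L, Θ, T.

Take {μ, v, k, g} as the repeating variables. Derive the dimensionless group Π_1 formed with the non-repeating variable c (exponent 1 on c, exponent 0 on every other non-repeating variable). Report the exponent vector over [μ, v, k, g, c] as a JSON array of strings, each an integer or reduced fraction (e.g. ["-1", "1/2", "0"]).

["0", "-1", "0", "0", "1"]

Exponent matrix [M,L,Θ,T] × [μ,v,k,g,c]:
  M: [ 1  0  1  0  0]
  L: [-1  1  1  1  1]
  Θ: [ 0  0 -1  0  0]
  T: [-1 -1 -3 -2 -1]
Row reduction gives pivot columns μ,v,k,g; rank = 4
Pivot set = {μ,v,k,g}, free = {c}
RREF:
  r0: [   1    0    0    0    0]
  r1: [   0    1    0    0    1]
  r2: [   0    0    1    0    0]
  r3: [   0    0    0    1    0]
Fix exponent of c at 1; solve each RREF row for its pivot's exponent:
  r0: exp(μ) + (0)·1 = 0 ⇒ exp(μ) = 0
  r1: exp(v) + (1)·1 = 0 ⇒ exp(v) = -1
  r2: exp(k) + (0)·1 = 0 ⇒ exp(k) = 0
  r3: exp(g) + (0)·1 = 0 ⇒ exp(g) = 0
Π_1 = v^-1 · c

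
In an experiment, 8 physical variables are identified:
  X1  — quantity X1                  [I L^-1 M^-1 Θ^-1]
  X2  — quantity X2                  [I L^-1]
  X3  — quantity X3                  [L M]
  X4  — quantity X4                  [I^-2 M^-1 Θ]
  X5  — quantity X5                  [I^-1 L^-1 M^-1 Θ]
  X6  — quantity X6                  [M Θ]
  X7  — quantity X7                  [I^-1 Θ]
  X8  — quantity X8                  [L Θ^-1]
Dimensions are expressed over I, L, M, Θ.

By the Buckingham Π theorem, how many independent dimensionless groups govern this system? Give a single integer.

5

Dimensional matrix (I×L×M×Θ by X1×X2×X3×X4×X5×X6×X7×X8):
  I: [ 1  1  0 -2 -1  0 -1  0]
  L: [-1 -1  1  0 -1  0  0  1]
  M: [-1  0  1 -1 -1  1  0  0]
  Θ: [-1  0  0  1  1  1  1 -1]
RREF → pivots at {X1,X2,X3} ⇒ r = 3
Π count = n − r = 8 − 3 = 5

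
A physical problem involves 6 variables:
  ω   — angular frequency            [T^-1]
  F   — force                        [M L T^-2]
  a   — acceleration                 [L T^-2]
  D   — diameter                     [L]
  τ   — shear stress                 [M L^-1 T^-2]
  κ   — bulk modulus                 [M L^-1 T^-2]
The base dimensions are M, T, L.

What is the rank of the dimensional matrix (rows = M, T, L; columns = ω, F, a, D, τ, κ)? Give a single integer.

3

Exponent matrix [M,T,L] × [ω,F,a,D,τ,κ]:
  M: [ 0  1  0  0  1  1]
  T: [-1 -2 -2  0 -2 -2]
  L: [ 0  1  1  1 -1 -1]
RREF → pivots at {ω,F,a} ⇒ r = 3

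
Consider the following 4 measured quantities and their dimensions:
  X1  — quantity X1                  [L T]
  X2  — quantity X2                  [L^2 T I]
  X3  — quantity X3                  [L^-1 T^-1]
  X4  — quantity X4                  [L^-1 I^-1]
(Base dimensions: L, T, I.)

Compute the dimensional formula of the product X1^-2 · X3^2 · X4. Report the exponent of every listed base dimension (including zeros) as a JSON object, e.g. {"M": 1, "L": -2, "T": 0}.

{"L": -5, "T": -4, "I": -1}

Write exponents as rows L,T,I / cols X1,X2,X3,X4:
  L: [ 1  2 -1 -1]
  T: [ 1  1 -1  0]
  I: [ 0  1  0 -1]
  [L]: (-2)·1+(2)·-1+(1)·-1 = -5
  [T]: (-2)·1+(2)·-1+(1)·0 = -4
  [I]: (-2)·0+(2)·0+(1)·-1 = -1
⇒ L^-5 T^-4 I^-1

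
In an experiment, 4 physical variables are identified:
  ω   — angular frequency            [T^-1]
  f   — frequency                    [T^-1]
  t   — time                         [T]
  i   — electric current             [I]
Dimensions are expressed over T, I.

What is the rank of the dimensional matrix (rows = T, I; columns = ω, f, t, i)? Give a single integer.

2

Write exponents as rows T,I / cols ω,f,t,i:
  T: [-1 -1  1  0]
  I: [ 0  0  0  1]
Row reduction gives pivot columns ω,i; rank = 2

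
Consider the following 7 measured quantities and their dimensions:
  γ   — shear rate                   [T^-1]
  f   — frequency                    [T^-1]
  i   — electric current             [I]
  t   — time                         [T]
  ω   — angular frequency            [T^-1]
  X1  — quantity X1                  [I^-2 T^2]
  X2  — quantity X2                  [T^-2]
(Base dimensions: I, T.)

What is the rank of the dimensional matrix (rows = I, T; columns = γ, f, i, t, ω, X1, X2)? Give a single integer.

2

Dimensional matrix (I×T by γ×f×i×t×ω×X1×X2):
  I: [ 0  0  1  0  0 -2  0]
  T: [-1 -1  0  1 -1  2 -2]
Echelon form has 2 nonzero rows (pivots: γ,i)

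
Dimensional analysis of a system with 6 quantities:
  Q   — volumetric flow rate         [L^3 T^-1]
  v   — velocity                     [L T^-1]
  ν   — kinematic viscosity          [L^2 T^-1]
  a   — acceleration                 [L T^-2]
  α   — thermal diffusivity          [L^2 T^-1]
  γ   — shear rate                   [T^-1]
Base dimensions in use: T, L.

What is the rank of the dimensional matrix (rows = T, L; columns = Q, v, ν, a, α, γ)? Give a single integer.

Exponent matrix [T,L] × [Q,v,ν,a,α,γ]:
  T: [-1 -1 -1 -2 -1 -1]
  L: [ 3  1  2  1  2  0]
Row reduction gives pivot columns Q,v; rank = 2

2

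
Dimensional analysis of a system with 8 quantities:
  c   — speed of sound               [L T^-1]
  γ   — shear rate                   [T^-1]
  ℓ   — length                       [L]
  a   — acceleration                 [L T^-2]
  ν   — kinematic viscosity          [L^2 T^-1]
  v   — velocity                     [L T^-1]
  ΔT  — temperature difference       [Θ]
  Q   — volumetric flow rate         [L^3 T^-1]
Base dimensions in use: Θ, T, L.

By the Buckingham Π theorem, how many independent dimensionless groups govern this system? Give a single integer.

5

Write exponents as rows Θ,T,L / cols c,γ,ℓ,a,ν,v,ΔT,Q:
  Θ: [ 0  0  0  0  0  0  1  0]
  T: [-1 -1  0 -2 -1 -1  0 -1]
  L: [ 1  0  1  1  2  1  0  3]
Echelon form has 3 nonzero rows (pivots: c,γ,ΔT)
Π count = n − r = 8 − 3 = 5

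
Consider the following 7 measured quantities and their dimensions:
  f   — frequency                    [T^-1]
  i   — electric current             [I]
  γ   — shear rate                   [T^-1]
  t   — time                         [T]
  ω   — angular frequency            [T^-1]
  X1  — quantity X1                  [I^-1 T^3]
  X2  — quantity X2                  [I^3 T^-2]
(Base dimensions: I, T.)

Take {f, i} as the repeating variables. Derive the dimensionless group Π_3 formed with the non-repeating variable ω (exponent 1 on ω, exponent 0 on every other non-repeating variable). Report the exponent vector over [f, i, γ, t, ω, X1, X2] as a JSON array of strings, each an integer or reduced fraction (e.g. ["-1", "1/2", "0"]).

["-1", "0", "0", "0", "1", "0", "0"]

Dimensional matrix (I×T by f×i×γ×t×ω×X1×X2):
  I: [ 0  1  0  0  0 -1  3]
  T: [-1  0 -1  1 -1  3 -2]
Row reduction gives pivot columns f,i; rank = 2
Repeat: f,i; free: γ,t,ω,X1,X2
RREF:
  r0: [   1    0    1   -1    1   -3    2]
  r1: [   0    1    0    0    0   -1    3]
Fix exponent of ω at 1, γ at 0, t at 0, X1 at 0, X2 at 0; solve each RREF row for its pivot's exponent:
  r0: exp(f) + (1)·1 = 0 ⇒ exp(f) = -1
  r1: exp(i) + (0)·1 = 0 ⇒ exp(i) = 0
Π_3 = f^-1 · ω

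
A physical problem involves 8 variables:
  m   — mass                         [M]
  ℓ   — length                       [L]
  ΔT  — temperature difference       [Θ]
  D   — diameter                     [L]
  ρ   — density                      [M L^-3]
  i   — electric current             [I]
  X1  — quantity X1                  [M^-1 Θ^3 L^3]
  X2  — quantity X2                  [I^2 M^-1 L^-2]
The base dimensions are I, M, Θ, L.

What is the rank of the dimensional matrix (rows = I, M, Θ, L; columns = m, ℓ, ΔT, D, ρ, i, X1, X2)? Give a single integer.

4

Write exponents as rows I,M,Θ,L / cols m,ℓ,ΔT,D,ρ,i,X1,X2:
  I: [ 0  0  0  0  0  1  0  2]
  M: [ 1  0  0  0  1  0 -1 -1]
  Θ: [ 0  0  1  0  0  0  3  0]
  L: [ 0  1  0  1 -3  0  3 -2]
Echelon form has 4 nonzero rows (pivots: m,ℓ,ΔT,i)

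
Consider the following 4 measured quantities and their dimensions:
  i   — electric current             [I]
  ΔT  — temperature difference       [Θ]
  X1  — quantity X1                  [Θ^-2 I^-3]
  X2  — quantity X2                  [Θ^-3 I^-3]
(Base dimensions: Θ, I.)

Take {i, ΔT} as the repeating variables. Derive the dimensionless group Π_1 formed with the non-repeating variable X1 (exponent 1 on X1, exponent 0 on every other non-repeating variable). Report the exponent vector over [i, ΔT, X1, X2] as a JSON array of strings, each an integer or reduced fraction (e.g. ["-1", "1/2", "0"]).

Exponent matrix [Θ,I] × [i,ΔT,X1,X2]:
  Θ: [ 0  1 -2 -3]
  I: [ 1  0 -3 -3]
Echelon form has 2 nonzero rows (pivots: i,ΔT)
Repeat: i,ΔT; free: X1,X2
RREF:
  r0: [   1    0   -3   -3]
  r1: [   0    1   -2   -3]
Fix exponent of X1 at 1, X2 at 0; solve each RREF row for its pivot's exponent:
  r0: exp(i) + (-3)·1 = 0 ⇒ exp(i) = 3
  r1: exp(ΔT) + (-2)·1 = 0 ⇒ exp(ΔT) = 2
Π_1 = i^3 · ΔT^2 · X1

["3", "2", "1", "0"]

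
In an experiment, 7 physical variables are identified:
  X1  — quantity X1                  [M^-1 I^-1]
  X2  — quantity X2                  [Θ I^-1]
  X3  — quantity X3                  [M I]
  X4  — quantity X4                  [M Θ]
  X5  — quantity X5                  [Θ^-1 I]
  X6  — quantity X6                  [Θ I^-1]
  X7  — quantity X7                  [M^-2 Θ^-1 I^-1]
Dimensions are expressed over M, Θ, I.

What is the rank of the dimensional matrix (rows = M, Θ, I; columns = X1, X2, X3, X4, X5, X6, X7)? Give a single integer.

2

Dimensional matrix (M×Θ×I by X1×X2×X3×X4×X5×X6×X7):
  M: [-1  0  1  1  0  0 -2]
  Θ: [ 0  1  0  1 -1  1 -1]
  I: [-1 -1  1  0  1 -1 -1]
Row reduction gives pivot columns X1,X2; rank = 2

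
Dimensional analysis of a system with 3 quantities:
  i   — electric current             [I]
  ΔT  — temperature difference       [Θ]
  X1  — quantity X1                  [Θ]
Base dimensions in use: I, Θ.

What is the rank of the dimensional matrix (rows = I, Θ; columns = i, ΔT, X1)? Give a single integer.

Exponent matrix [I,Θ] × [i,ΔT,X1]:
  I: [ 1  0  0]
  Θ: [ 0  1  1]
Echelon form has 2 nonzero rows (pivots: i,ΔT)

2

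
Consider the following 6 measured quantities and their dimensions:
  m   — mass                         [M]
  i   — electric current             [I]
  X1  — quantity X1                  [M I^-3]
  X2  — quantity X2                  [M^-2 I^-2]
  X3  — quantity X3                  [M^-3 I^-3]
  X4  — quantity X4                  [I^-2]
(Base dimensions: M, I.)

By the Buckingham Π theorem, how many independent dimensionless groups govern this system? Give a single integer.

4

Dimensional matrix (M×I by m×i×X1×X2×X3×X4):
  M: [ 1  0  1 -2 -3  0]
  I: [ 0  1 -3 -2 -3 -2]
Row reduction gives pivot columns m,i; rank = 2
6 vars − rank 2 = 4 Π groups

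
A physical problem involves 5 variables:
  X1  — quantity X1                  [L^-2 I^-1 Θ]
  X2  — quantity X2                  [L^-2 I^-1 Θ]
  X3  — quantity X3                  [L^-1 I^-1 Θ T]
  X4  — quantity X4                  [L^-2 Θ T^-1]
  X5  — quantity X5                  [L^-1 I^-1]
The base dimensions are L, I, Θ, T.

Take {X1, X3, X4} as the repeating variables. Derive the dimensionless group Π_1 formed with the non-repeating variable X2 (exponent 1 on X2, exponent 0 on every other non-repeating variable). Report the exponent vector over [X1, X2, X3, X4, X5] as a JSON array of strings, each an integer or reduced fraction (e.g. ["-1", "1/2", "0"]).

["-1", "1", "0", "0", "0"]

Exponent matrix [L,I,Θ,T] × [X1,X2,X3,X4,X5]:
  L: [-2 -2 -1 -2 -1]
  I: [-1 -1 -1  0 -1]
  Θ: [ 1  1  1  1  0]
  T: [ 0  0  1 -1  0]
Echelon form has 3 nonzero rows (pivots: X1,X3,X4)
Repeat: X1,X3,X4; free: X2,X5
RREF:
  r0: [   1    1    0    0    2]
  r1: [   0    0    1    0   -1]
  r2: [   0    0    0    1   -1]
  r3: [   0    0    0    0    0]
Fix exponent of X2 at 1, X5 at 0; solve each RREF row for its pivot's exponent:
  r0: exp(X1) + (1)·1 = 0 ⇒ exp(X1) = -1
  r1: exp(X3) + (0)·1 = 0 ⇒ exp(X3) = 0
  r2: exp(X4) + (0)·1 = 0 ⇒ exp(X4) = 0
Π_1 = X1^-1 · X2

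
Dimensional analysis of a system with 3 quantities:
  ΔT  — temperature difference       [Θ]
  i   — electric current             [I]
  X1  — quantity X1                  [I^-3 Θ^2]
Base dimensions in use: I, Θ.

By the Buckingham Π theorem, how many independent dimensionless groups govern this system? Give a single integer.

Write exponents as rows I,Θ / cols ΔT,i,X1:
  I: [ 0  1 -3]
  Θ: [ 1  0  2]
Row reduction gives pivot columns ΔT,i; rank = 2
Π count = n − r = 3 − 2 = 1

1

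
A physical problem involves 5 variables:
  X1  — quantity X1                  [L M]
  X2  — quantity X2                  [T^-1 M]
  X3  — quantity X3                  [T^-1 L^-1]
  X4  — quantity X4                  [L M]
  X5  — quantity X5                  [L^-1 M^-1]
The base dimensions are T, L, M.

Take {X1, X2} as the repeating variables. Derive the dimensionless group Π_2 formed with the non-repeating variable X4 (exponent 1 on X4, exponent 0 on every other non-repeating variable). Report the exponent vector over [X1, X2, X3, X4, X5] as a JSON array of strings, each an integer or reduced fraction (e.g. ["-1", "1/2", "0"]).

["-1", "0", "0", "1", "0"]

Dimensional matrix (T×L×M by X1×X2×X3×X4×X5):
  T: [ 0 -1 -1  0  0]
  L: [ 1  0 -1  1 -1]
  M: [ 1  1  0  1 -1]
RREF → pivots at {X1,X2} ⇒ r = 2
Repeat: X1,X2; free: X3,X4,X5
RREF:
  r0: [   1    0   -1    1   -1]
  r1: [   0    1    1    0    0]
  r2: [   0    0    0    0    0]
Fix exponent of X4 at 1, X3 at 0, X5 at 0; solve each RREF row for its pivot's exponent:
  r0: exp(X1) + (1)·1 = 0 ⇒ exp(X1) = -1
  r1: exp(X2) + (0)·1 = 0 ⇒ exp(X2) = 0
Π_2 = X1^-1 · X4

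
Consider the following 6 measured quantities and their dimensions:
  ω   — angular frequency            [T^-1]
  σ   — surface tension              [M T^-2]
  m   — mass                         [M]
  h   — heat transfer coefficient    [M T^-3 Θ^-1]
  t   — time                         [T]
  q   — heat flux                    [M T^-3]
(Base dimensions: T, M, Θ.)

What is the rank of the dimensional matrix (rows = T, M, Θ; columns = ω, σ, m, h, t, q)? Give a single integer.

3

Dimensional matrix (T×M×Θ by ω×σ×m×h×t×q):
  T: [-1 -2  0 -3  1 -3]
  M: [ 0  1  1  1  0  1]
  Θ: [ 0  0  0 -1  0  0]
RREF → pivots at {ω,σ,h} ⇒ r = 3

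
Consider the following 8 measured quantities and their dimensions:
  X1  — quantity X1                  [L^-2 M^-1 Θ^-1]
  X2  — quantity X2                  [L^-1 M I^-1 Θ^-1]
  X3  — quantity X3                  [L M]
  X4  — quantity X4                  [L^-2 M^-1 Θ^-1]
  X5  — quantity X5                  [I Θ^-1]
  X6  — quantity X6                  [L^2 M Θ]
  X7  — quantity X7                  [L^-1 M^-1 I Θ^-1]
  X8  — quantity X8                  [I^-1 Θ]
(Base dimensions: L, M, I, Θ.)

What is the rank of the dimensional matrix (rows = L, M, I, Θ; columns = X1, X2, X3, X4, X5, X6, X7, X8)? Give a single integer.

Exponent matrix [L,M,I,Θ] × [X1,X2,X3,X4,X5,X6,X7,X8]:
  L: [-2 -1  1 -2  0  2 -1  0]
  M: [-1  1  1 -1  0  1 -1  0]
  I: [ 0 -1  0  0  1  0  1 -1]
  Θ: [-1 -1  0 -1 -1  1 -1  1]
RREF → pivots at {X1,X2,X3} ⇒ r = 3

3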